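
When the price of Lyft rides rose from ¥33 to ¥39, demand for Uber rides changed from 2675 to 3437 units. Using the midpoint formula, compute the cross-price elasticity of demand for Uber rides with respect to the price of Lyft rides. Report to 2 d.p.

1.50

ΔQ_x = 3437 − 2675 = 762; ΔP_y = 39 − 33 = 6.
Midpoints: P̄_y = 36.00, Q̄_x = 3056.0.
ε_xy = (ΔQ_x/ΔP_y)(P̄_y/Q̄_x) = (762/6)(36.00/3056.0).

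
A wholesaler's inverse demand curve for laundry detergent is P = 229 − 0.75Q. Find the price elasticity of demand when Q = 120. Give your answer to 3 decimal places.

-1.544

At Q = 120, P = 229 − 0.75(120) = 139.00.
dP/dQ = −0.75, so dQ/dP = 1/(−0.75) = -1.333.
ε = (dQ/dP)(P/Q) = (-1.333)(139.00/120).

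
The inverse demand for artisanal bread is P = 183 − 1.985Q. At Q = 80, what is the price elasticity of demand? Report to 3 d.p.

At Q = 80, P = 183 − 1.985(80) = 24.20.
dP/dQ = −1.985, so dQ/dP = 1/(−1.985) = -0.504.
ε = (dQ/dP)(P/Q) = (-0.504)(24.20/80).

-0.152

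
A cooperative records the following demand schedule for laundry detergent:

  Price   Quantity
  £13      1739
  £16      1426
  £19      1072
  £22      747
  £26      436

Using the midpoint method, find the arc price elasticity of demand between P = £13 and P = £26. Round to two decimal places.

At P = 13, Q = 1739; at P = 26, Q = 436.
ΔQ = -1303, ΔP = 13. Midpoints: P̄ = 19.50, Q̄ = 1087.5.
ε = (ΔQ/ΔP)(P̄/Q̄) = (-1303/13)(19.50/1087.5).

-1.80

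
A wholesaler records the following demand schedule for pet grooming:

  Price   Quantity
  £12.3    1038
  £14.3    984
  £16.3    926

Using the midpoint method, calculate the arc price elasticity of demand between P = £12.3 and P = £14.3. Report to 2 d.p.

At P = 12.3, Q = 1038; at P = 14.3, Q = 984.
ΔQ = -54, ΔP = 2.0. Midpoints: P̄ = 13.30, Q̄ = 1011.0.
ε = (ΔQ/ΔP)(P̄/Q̄) = (-54/2.0)(13.30/1011.0).

-0.36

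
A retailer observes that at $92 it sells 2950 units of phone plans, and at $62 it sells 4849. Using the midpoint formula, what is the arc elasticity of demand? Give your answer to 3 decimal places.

-1.250

ΔQ = 4849 − 2950 = 1899; ΔP = 62 − 92 = -30.
Midpoints: P̄ = 77.00, Q̄ = 3899.5.
ε = (ΔQ/ΔP)(P̄/Q̄) = (1899/-30)(77.00/3899.5).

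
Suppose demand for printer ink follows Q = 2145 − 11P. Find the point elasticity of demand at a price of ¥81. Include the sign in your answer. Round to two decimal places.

At P = 81, Q = 1254.
dQ/dP = −11.
ε = (dQ/dP)(P/Q) = (-11)(81/1254).
|ε| < 1, so demand is inelastic at this price.

-0.71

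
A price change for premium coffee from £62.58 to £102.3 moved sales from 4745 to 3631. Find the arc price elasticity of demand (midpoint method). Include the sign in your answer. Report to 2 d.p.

-0.55

ΔQ = 3631 − 4745 = -1114; ΔP = 102.3 − 62.58 = 39.72.
Midpoints: P̄ = 82.44, Q̄ = 4188.0.
ε = (ΔQ/ΔP)(P̄/Q̄) = (-1114/39.72)(82.44/4188.0).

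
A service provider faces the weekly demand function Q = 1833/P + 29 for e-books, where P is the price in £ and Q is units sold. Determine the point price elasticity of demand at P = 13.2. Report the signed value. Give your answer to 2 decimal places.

-0.83

At P = 13.2, Q = 167.864.
dQ/dP = −1833/P² = -10.520.
ε = (dQ/dP)(P/Q) = (-10.520)(13.2/167.864).
|ε| < 1, so demand is inelastic at this price.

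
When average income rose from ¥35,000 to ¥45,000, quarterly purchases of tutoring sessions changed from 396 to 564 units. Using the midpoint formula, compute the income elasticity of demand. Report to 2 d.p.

ΔQ = 168, ΔI = 10000. Midpoints: Ī = 40,000, Q̄ = 480.0.
ε_I = (ΔQ/ΔI)(Ī/Q̄) = (168/10000)(40000/480.0).
ε_I > 0, so the good is normal.

1.40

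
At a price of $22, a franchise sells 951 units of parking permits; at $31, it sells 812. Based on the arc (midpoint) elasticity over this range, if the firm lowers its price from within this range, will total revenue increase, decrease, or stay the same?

decrease

Arc ε = (-139/9)(26.50/881.5) ≈ -0.464.
|ε| = 0.46 < 1, so demand is inelastic. A price cut therefore reduces total revenue.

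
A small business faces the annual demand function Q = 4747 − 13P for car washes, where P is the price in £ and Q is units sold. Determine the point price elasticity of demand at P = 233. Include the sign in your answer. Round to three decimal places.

-1.763

At P = 233, Q = 1718.
dQ/dP = −13.
ε = (dQ/dP)(P/Q) = (-13)(233/1718).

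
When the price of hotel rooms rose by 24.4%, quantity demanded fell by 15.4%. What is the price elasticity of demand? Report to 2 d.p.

ε = %ΔQ / %ΔP = (-15.4)/(24.4) = -0.631.

-0.63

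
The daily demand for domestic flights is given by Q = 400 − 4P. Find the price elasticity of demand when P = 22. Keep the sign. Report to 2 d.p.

At P = 22, Q = 312.
dQ/dP = −4.
ε = (dQ/dP)(P/Q) = (-4)(22/312).

-0.28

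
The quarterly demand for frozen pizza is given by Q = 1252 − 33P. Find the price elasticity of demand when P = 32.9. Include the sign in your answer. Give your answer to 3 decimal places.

At P = 32.9, Q = 166.300.
dQ/dP = −33.
ε = (dQ/dP)(P/Q) = (-33)(32.9/166.300).

-6.529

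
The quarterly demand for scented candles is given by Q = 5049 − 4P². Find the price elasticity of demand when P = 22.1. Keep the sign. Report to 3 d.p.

-1.262

At P = 22.1, Q = 3095.360.
dQ/dP = −8P = -176.800.
ε = (dQ/dP)(P/Q) = (-176.800)(22.1/3095.360).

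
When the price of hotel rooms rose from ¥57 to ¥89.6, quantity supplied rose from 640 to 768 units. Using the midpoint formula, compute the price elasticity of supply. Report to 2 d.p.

0.41

ΔQ = 768 − 640 = 128; ΔP = 89.6 − 57 = 32.6.
Midpoints: P̄ = 73.30, Q̄ = 704.0.
ε_s = (ΔQ/ΔP)(P̄/Q̄) = (128/32.6)(73.30/704.0).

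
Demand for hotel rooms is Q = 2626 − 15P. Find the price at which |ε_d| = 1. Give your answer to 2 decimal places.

87.53

For linear demand Q = a − bP, ε = −bP/(a − bP). |ε| = 1 when bP = a − bP, i.e. P = a/(2b).
P = 2626/(2·15) = 2626/30 = 87.5333.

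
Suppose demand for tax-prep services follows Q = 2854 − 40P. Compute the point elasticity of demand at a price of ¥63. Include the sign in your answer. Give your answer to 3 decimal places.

At P = 63, Q = 334.
dQ/dP = −40.
ε = (dQ/dP)(P/Q) = (-40)(63/334).

-7.545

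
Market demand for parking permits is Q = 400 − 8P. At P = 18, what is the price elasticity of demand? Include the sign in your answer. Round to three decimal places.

At P = 18, Q = 256.
dQ/dP = −8.
ε = (dQ/dP)(P/Q) = (-8)(18/256).
|ε| < 1, so demand is inelastic at this price.

-0.563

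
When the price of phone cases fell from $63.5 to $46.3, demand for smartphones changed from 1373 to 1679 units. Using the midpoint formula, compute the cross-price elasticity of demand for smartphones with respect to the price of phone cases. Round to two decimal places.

-0.64

ΔQ_x = 1679 − 1373 = 306; ΔP_y = 46.3 − 63.5 = -17.2.
Midpoints: P̄_y = 54.90, Q̄_x = 1526.0.
ε_xy = (ΔQ_x/ΔP_y)(P̄_y/Q̄_x) = (306/-17.2)(54.90/1526.0).
ε_xy < 0, so the goods are complements.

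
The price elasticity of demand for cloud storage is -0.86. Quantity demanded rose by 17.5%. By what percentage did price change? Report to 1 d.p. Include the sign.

%ΔP ≈ %ΔQ / ε = (17.5%)/(-0.86) = -20.35%.

-20.3%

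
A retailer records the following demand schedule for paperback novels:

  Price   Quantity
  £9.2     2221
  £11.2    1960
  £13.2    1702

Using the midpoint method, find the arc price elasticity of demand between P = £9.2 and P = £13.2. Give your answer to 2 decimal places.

-0.74

At P = 9.2, Q = 2221; at P = 13.2, Q = 1702.
ΔQ = -519, ΔP = 4.0. Midpoints: P̄ = 11.20, Q̄ = 1961.5.
ε = (ΔQ/ΔP)(P̄/Q̄) = (-519/4.0)(11.20/1961.5).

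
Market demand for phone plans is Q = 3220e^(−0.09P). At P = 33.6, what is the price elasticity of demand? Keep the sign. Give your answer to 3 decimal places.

At P = 33.6, Q = 156.513.
dQ/dP = −0.09·3220e^(−0.09P) = −0.09Q = -14.086.
ε = (dQ/dP)(P/Q) = (-14.086)(33.6/156.513).

-3.024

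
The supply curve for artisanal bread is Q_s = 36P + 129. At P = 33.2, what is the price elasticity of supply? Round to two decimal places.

At P = 33.2, Q_s = 1324.20.
dQ_s/dP = 36.
ε_s = (dQ_s/dP)(P/Q_s) = (36)(33.2/1324.20).

0.90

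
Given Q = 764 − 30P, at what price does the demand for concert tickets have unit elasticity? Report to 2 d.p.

12.73

For linear demand Q = a − bP, ε = −bP/(a − bP). |ε| = 1 when bP = a − bP, i.e. P = a/(2b).
P = 764/(2·30) = 764/60 = 12.7333.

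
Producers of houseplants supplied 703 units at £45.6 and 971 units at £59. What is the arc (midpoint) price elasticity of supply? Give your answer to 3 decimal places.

1.250

ΔQ = 971 − 703 = 268; ΔP = 59 − 45.6 = 13.4.
Midpoints: P̄ = 52.30, Q̄ = 837.0.
ε_s = (ΔQ/ΔP)(P̄/Q̄) = (268/13.4)(52.30/837.0).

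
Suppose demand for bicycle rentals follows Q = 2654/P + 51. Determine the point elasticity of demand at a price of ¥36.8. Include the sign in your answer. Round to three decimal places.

At P = 36.8, Q = 123.120.
dQ/dP = −2654/P² = -1.960.
ε = (dQ/dP)(P/Q) = (-1.960)(36.8/123.120).
|ε| < 1, so demand is inelastic at this price.

-0.586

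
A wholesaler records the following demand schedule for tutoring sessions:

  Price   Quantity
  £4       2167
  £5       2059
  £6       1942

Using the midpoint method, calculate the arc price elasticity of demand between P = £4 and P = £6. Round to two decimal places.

-0.27

At P = 4, Q = 2167; at P = 6, Q = 1942.
ΔQ = -225, ΔP = 2. Midpoints: P̄ = 5.00, Q̄ = 2054.5.
ε = (ΔQ/ΔP)(P̄/Q̄) = (-225/2)(5.00/2054.5).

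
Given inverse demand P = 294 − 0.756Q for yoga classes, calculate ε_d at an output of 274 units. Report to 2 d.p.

-0.42

At Q = 274, P = 294 − 0.756(274) = 86.86.
dP/dQ = −0.756, so dQ/dP = 1/(−0.756) = -1.323.
ε = (dQ/dP)(P/Q) = (-1.323)(86.86/274).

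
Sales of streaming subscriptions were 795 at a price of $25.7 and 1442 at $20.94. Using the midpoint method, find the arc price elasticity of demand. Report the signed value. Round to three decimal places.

-2.834

ΔQ = 1442 − 795 = 647; ΔP = 20.94 − 25.7 = -4.76.
Midpoints: P̄ = 23.32, Q̄ = 1118.5.
ε = (ΔQ/ΔP)(P̄/Q̄) = (647/-4.76)(23.32/1118.5).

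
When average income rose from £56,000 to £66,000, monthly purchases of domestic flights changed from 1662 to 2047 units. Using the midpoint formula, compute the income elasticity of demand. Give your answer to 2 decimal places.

ΔQ = 385, ΔI = 10000. Midpoints: Ī = 61,000, Q̄ = 1854.5.
ε_I = (ΔQ/ΔI)(Ī/Q̄) = (385/10000)(61000/1854.5).
ε_I > 0, so the good is normal.

1.27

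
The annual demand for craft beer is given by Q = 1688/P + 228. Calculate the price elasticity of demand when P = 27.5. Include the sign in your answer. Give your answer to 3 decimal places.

-0.212

At P = 27.5, Q = 289.382.
dQ/dP = −1688/P² = -2.232.
ε = (dQ/dP)(P/Q) = (-2.232)(27.5/289.382).
|ε| < 1, so demand is inelastic at this price.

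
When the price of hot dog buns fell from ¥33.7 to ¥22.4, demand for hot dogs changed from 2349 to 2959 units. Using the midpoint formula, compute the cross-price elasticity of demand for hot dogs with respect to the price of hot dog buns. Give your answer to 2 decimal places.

ΔQ_x = 2959 − 2349 = 610; ΔP_y = 22.4 − 33.7 = -11.3.
Midpoints: P̄_y = 28.05, Q̄_x = 2654.0.
ε_xy = (ΔQ_x/ΔP_y)(P̄_y/Q̄_x) = (610/-11.3)(28.05/2654.0).

-0.57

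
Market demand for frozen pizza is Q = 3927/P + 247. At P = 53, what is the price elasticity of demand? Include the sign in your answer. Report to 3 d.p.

-0.231

At P = 53, Q = 321.094.
dQ/dP = −3927/P² = -1.398.
ε = (dQ/dP)(P/Q) = (-1.398)(53/321.094).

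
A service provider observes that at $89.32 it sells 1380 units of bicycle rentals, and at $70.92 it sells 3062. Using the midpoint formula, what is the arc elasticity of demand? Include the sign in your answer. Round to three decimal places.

-3.298

ΔQ = 3062 − 1380 = 1682; ΔP = 70.92 − 89.32 = -18.4.
Midpoints: P̄ = 80.12, Q̄ = 2221.0.
ε = (ΔQ/ΔP)(P̄/Q̄) = (1682/-18.4)(80.12/2221.0).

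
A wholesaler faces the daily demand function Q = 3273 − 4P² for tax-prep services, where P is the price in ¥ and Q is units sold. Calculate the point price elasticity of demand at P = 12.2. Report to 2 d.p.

-0.44

At P = 12.2, Q = 2677.640.
dQ/dP = −8P = -97.600.
ε = (dQ/dP)(P/Q) = (-97.600)(12.2/2677.640).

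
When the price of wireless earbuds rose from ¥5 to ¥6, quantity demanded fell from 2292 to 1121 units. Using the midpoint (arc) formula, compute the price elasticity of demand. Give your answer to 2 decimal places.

-3.77

ΔQ = 1121 − 2292 = -1171; ΔP = 6 − 5 = 1.
Midpoints: P̄ = 5.50, Q̄ = 1706.5.
ε = (ΔQ/ΔP)(P̄/Q̄) = (-1171/1)(5.50/1706.5).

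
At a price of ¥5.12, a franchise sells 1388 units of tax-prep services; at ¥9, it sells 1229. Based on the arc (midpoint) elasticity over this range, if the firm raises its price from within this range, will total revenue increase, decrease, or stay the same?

increase

Arc ε = (-159/3.88)(7.06/1308.5) ≈ -0.221.
|ε| = 0.22 < 1, so demand is inelastic. A price rise therefore raises total revenue.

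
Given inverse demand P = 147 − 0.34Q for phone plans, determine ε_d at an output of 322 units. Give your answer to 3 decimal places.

-0.343

At Q = 322, P = 147 − 0.34(322) = 37.52.
dP/dQ = −0.34, so dQ/dP = 1/(−0.34) = -2.941.
ε = (dQ/dP)(P/Q) = (-2.941)(37.52/322).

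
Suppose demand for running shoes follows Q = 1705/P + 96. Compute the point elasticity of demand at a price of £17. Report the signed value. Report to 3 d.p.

-0.511

At P = 17, Q = 196.294.
dQ/dP = −1705/P² = -5.900.
ε = (dQ/dP)(P/Q) = (-5.900)(17/196.294).
|ε| < 1, so demand is inelastic at this price.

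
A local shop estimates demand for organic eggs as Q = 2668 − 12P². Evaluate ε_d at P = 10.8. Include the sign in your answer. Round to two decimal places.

At P = 10.8, Q = 1268.320.
dQ/dP = −24P = -259.200.
ε = (dQ/dP)(P/Q) = (-259.200)(10.8/1268.320).
|ε| > 1, so demand is elastic at this price.

-2.21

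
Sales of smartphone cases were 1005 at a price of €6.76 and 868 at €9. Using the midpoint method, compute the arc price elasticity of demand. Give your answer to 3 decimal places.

ΔQ = 868 − 1005 = -137; ΔP = 9 − 6.76 = 2.24.
Midpoints: P̄ = 7.88, Q̄ = 936.5.
ε = (ΔQ/ΔP)(P̄/Q̄) = (-137/2.24)(7.88/936.5).

-0.515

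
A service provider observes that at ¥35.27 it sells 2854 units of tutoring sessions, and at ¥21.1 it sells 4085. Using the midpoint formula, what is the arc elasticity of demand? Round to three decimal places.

ΔQ = 4085 − 2854 = 1231; ΔP = 21.1 − 35.27 = -14.17.
Midpoints: P̄ = 28.19, Q̄ = 3469.5.
ε = (ΔQ/ΔP)(P̄/Q̄) = (1231/-14.17)(28.19/3469.5).

-0.706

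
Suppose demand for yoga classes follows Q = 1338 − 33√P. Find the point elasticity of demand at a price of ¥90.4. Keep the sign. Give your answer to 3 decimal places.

At P = 90.4, Q = 1024.240.
dQ/dP = −33/(2√P) = -1.735.
ε = (dQ/dP)(P/Q) = (-1.735)(90.4/1024.240).

-0.153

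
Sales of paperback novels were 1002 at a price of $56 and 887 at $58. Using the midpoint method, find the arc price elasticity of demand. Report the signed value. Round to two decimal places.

-3.47

ΔQ = 887 − 1002 = -115; ΔP = 58 − 56 = 2.
Midpoints: P̄ = 57.00, Q̄ = 944.5.
ε = (ΔQ/ΔP)(P̄/Q̄) = (-115/2)(57.00/944.5).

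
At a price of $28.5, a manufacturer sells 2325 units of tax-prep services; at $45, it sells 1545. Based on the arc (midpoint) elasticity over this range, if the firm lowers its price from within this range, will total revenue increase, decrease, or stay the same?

Arc ε = (-780/16.5)(36.75/1935.0) ≈ -0.898.
|ε| = 0.90 < 1, so demand is inelastic. A price cut therefore reduces total revenue.

decrease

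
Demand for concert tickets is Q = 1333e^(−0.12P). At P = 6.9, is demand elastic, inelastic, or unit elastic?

inelastic

Q = 582.417, dQ/dP = -69.890.
ε = (dQ/dP)(P/Q) ≈ -0.828.
|ε| = 0.83 < 1.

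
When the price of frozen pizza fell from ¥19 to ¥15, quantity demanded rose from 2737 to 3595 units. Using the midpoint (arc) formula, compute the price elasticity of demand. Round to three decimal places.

ΔQ = 3595 − 2737 = 858; ΔP = 15 − 19 = -4.
Midpoints: P̄ = 17.00, Q̄ = 3166.0.
ε = (ΔQ/ΔP)(P̄/Q̄) = (858/-4)(17.00/3166.0).

-1.152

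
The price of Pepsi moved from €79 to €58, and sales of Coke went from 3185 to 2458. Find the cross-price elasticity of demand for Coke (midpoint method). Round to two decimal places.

ΔQ_x = 2458 − 3185 = -727; ΔP_y = 58 − 79 = -21.
Midpoints: P̄_y = 68.50, Q̄_x = 2821.5.
ε_xy = (ΔQ_x/ΔP_y)(P̄_y/Q̄_x) = (-727/-21)(68.50/2821.5).

0.84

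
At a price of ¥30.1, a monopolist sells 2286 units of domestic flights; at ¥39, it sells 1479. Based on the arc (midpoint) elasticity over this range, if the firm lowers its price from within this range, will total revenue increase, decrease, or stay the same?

increase

Arc ε = (-807/8.9)(34.55/1882.5) ≈ -1.664.
|ε| = 1.66 > 1, so demand is elastic. A price cut therefore raises total revenue.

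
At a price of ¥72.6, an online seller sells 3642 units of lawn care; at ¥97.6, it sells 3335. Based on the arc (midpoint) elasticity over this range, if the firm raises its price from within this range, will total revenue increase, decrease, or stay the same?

Arc ε = (-307/25)(85.10/3488.5) ≈ -0.300.
|ε| = 0.30 < 1, so demand is inelastic. A price rise therefore raises total revenue.

increase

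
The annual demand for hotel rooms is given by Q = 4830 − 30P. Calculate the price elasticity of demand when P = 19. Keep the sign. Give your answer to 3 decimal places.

-0.134

At P = 19, Q = 4260.
dQ/dP = −30.
ε = (dQ/dP)(P/Q) = (-30)(19/4260).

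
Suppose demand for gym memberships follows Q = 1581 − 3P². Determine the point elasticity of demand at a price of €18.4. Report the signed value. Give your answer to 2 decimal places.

-3.59

At P = 18.4, Q = 565.320.
dQ/dP = −6P = -110.400.
ε = (dQ/dP)(P/Q) = (-110.400)(18.4/565.320).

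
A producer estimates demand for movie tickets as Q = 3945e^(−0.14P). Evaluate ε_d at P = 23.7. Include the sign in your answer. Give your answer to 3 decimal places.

-3.318

At P = 23.7, Q = 142.908.
dQ/dP = −0.14·3945e^(−0.14P) = −0.14Q = -20.007.
ε = (dQ/dP)(P/Q) = (-20.007)(23.7/142.908).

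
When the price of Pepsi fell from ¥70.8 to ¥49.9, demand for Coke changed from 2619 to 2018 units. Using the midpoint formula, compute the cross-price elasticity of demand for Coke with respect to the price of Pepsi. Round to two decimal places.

ΔQ_x = 2018 − 2619 = -601; ΔP_y = 49.9 − 70.8 = -20.9.
Midpoints: P̄_y = 60.35, Q̄_x = 2318.5.
ε_xy = (ΔQ_x/ΔP_y)(P̄_y/Q̄_x) = (-601/-20.9)(60.35/2318.5).

0.75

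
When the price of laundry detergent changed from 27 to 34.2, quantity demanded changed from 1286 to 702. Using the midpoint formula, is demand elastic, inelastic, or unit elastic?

Arc ε ≈ -2.497.
|ε| = 2.50 > 1.

elastic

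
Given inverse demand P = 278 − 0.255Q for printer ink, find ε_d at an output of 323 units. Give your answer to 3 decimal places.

-2.375

At Q = 323, P = 278 − 0.255(323) = 195.63.
dP/dQ = −0.255, so dQ/dP = 1/(−0.255) = -3.922.
ε = (dQ/dP)(P/Q) = (-3.922)(195.63/323).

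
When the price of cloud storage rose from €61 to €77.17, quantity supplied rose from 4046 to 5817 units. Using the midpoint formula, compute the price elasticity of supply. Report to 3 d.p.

1.534

ΔQ = 5817 − 4046 = 1771; ΔP = 77.17 − 61 = 16.17.
Midpoints: P̄ = 69.09, Q̄ = 4931.5.
ε_s = (ΔQ/ΔP)(P̄/Q̄) = (1771/16.17)(69.09/4931.5).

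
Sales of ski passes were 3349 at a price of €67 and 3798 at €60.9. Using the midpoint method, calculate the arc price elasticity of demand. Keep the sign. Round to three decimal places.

ΔQ = 3798 − 3349 = 449; ΔP = 60.9 − 67 = -6.1.
Midpoints: P̄ = 63.95, Q̄ = 3573.5.
ε = (ΔQ/ΔP)(P̄/Q̄) = (449/-6.1)(63.95/3573.5).

-1.317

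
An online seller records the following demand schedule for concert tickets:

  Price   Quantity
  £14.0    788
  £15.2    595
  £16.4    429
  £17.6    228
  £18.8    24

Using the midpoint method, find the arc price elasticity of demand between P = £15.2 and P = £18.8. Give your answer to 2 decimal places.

-8.71

At P = 15.2, Q = 595; at P = 18.8, Q = 24.
ΔQ = -571, ΔP = 3.6. Midpoints: P̄ = 17.00, Q̄ = 309.5.
ε = (ΔQ/ΔP)(P̄/Q̄) = (-571/3.6)(17.00/309.5).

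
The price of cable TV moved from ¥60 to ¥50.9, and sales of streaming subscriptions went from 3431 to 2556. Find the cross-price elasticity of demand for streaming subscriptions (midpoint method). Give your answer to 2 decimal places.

ΔQ_x = 2556 − 3431 = -875; ΔP_y = 50.9 − 60 = -9.1.
Midpoints: P̄_y = 55.45, Q̄_x = 2993.5.
ε_xy = (ΔQ_x/ΔP_y)(P̄_y/Q̄_x) = (-875/-9.1)(55.45/2993.5).

1.78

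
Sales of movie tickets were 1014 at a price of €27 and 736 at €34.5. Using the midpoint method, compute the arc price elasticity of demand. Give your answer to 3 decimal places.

ΔQ = 736 − 1014 = -278; ΔP = 34.5 − 27 = 7.5.
Midpoints: P̄ = 30.75, Q̄ = 875.0.
ε = (ΔQ/ΔP)(P̄/Q̄) = (-278/7.5)(30.75/875.0).

-1.303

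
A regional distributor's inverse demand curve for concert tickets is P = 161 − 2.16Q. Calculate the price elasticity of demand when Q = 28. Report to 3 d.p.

At Q = 28, P = 161 − 2.16(28) = 100.52.
dP/dQ = −2.16, so dQ/dP = 1/(−2.16) = -0.463.
ε = (dQ/dP)(P/Q) = (-0.463)(100.52/28).

-1.662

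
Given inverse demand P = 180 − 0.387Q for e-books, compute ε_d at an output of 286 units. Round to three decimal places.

At Q = 286, P = 180 − 0.387(286) = 69.32.
dP/dQ = −0.387, so dQ/dP = 1/(−0.387) = -2.584.
ε = (dQ/dP)(P/Q) = (-2.584)(69.32/286).

-0.626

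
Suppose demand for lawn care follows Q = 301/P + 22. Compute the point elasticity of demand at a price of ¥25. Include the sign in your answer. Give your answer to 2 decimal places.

-0.35

At P = 25, Q = 34.040.
dQ/dP = −301/P² = -0.482.
ε = (dQ/dP)(P/Q) = (-0.482)(25/34.040).
|ε| < 1, so demand is inelastic at this price.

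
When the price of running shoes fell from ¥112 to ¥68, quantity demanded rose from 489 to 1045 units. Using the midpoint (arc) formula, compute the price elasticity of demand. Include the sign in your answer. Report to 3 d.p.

ΔQ = 1045 − 489 = 556; ΔP = 68 − 112 = -44.
Midpoints: P̄ = 90.00, Q̄ = 767.0.
ε = (ΔQ/ΔP)(P̄/Q̄) = (556/-44)(90.00/767.0).

-1.483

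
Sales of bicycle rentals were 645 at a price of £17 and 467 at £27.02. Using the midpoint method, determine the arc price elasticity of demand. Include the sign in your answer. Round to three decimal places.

ΔQ = 467 − 645 = -178; ΔP = 27.02 − 17 = 10.02.
Midpoints: P̄ = 22.01, Q̄ = 556.0.
ε = (ΔQ/ΔP)(P̄/Q̄) = (-178/10.02)(22.01/556.0).

-0.703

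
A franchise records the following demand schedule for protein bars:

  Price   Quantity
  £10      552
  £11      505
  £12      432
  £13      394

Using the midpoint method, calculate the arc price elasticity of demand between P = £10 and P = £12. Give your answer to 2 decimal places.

At P = 10, Q = 552; at P = 12, Q = 432.
ΔQ = -120, ΔP = 2. Midpoints: P̄ = 11.00, Q̄ = 492.0.
ε = (ΔQ/ΔP)(P̄/Q̄) = (-120/2)(11.00/492.0).

-1.34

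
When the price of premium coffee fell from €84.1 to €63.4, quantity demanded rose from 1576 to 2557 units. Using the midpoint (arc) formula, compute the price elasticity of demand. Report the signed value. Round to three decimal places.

ΔQ = 2557 − 1576 = 981; ΔP = 63.4 − 84.1 = -20.7.
Midpoints: P̄ = 73.75, Q̄ = 2066.5.
ε = (ΔQ/ΔP)(P̄/Q̄) = (981/-20.7)(73.75/2066.5).

-1.691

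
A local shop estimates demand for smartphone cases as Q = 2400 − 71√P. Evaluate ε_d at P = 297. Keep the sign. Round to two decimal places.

-0.52

At P = 297, Q = 1176.408.
dQ/dP = −71/(2√P) = -2.060.
ε = (dQ/dP)(P/Q) = (-2.060)(297/1176.408).
|ε| < 1, so demand is inelastic at this price.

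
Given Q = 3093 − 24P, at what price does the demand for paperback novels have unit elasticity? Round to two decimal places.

For linear demand Q = a − bP, ε = −bP/(a − bP). |ε| = 1 when bP = a − bP, i.e. P = a/(2b).
P = 3093/(2·24) = 3093/48 = 64.4375.

64.44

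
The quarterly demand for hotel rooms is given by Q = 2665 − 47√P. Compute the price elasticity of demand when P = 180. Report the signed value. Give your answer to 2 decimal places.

-0.15

At P = 180, Q = 2034.429.
dQ/dP = −47/(2√P) = -1.752.
ε = (dQ/dP)(P/Q) = (-1.752)(180/2034.429).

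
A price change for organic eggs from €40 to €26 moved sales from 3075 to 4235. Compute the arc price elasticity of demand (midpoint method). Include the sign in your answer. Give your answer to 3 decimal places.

ΔQ = 4235 − 3075 = 1160; ΔP = 26 − 40 = -14.
Midpoints: P̄ = 33.00, Q̄ = 3655.0.
ε = (ΔQ/ΔP)(P̄/Q̄) = (1160/-14)(33.00/3655.0).

-0.748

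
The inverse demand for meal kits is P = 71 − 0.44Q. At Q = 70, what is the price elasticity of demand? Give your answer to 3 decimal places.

At Q = 70, P = 71 − 0.44(70) = 40.20.
dP/dQ = −0.44, so dQ/dP = 1/(−0.44) = -2.273.
ε = (dQ/dP)(P/Q) = (-2.273)(40.20/70).

-1.305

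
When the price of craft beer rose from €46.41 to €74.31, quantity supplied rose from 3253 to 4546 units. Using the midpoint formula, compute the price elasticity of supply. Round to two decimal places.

0.72

ΔQ = 4546 − 3253 = 1293; ΔP = 74.31 − 46.41 = 27.9.
Midpoints: P̄ = 60.36, Q̄ = 3899.5.
ε_s = (ΔQ/ΔP)(P̄/Q̄) = (1293/27.9)(60.36/3899.5).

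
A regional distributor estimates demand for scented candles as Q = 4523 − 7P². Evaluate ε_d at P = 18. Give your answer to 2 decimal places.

-2.01

At P = 18, Q = 2255.
dQ/dP = −14P = -252.
ε = (dQ/dP)(P/Q) = (-252)(18/2255).
|ε| > 1, so demand is elastic at this price.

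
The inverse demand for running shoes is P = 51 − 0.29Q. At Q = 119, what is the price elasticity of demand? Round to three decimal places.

At Q = 119, P = 51 − 0.29(119) = 16.49.
dP/dQ = −0.29, so dQ/dP = 1/(−0.29) = -3.448.
ε = (dQ/dP)(P/Q) = (-3.448)(16.49/119).

-0.478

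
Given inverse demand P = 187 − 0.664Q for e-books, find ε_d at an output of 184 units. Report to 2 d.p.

-0.53

At Q = 184, P = 187 − 0.664(184) = 64.82.
dP/dQ = −0.664, so dQ/dP = 1/(−0.664) = -1.506.
ε = (dQ/dP)(P/Q) = (-1.506)(64.82/184).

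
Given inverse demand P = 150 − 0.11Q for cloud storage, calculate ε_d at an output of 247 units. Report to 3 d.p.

-4.521

At Q = 247, P = 150 − 0.11(247) = 122.83.
dP/dQ = −0.11, so dQ/dP = 1/(−0.11) = -9.091.
ε = (dQ/dP)(P/Q) = (-9.091)(122.83/247).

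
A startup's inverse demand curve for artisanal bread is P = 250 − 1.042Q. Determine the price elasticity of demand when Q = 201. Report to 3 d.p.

At Q = 201, P = 250 − 1.042(201) = 40.56.
dP/dQ = −1.042, so dQ/dP = 1/(−1.042) = -0.960.
ε = (dQ/dP)(P/Q) = (-0.960)(40.56/201).

-0.194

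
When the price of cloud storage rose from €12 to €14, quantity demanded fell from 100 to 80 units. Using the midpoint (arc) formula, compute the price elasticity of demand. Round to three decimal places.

ΔQ = 80 − 100 = -20; ΔP = 14 − 12 = 2.
Midpoints: P̄ = 13.00, Q̄ = 90.0.
ε = (ΔQ/ΔP)(P̄/Q̄) = (-20/2)(13.00/90.0).

-1.444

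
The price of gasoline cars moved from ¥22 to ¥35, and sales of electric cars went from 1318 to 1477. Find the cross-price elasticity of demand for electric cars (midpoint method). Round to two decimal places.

ΔQ_x = 1477 − 1318 = 159; ΔP_y = 35 − 22 = 13.
Midpoints: P̄_y = 28.50, Q̄_x = 1397.5.
ε_xy = (ΔQ_x/ΔP_y)(P̄_y/Q̄_x) = (159/13)(28.50/1397.5).

0.25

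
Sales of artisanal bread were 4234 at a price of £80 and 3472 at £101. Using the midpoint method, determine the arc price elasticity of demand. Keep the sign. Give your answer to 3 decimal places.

-0.852

ΔQ = 3472 − 4234 = -762; ΔP = 101 − 80 = 21.
Midpoints: P̄ = 90.50, Q̄ = 3853.0.
ε = (ΔQ/ΔP)(P̄/Q̄) = (-762/21)(90.50/3853.0).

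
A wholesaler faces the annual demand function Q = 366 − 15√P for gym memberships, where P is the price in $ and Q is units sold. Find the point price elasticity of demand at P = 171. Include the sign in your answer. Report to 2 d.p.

At P = 171, Q = 169.850.
dQ/dP = −15/(2√P) = -0.574.
ε = (dQ/dP)(P/Q) = (-0.574)(171/169.850).
|ε| < 1, so demand is inelastic at this price.

-0.58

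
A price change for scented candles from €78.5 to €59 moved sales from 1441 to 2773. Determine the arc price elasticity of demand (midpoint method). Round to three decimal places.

ΔQ = 2773 − 1441 = 1332; ΔP = 59 − 78.5 = -19.5.
Midpoints: P̄ = 68.75, Q̄ = 2107.0.
ε = (ΔQ/ΔP)(P̄/Q̄) = (1332/-19.5)(68.75/2107.0).

-2.229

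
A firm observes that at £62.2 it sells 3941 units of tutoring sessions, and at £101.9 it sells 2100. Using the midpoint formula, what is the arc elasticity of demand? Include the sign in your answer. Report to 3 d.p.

-1.260

ΔQ = 2100 − 3941 = -1841; ΔP = 101.9 − 62.2 = 39.7.
Midpoints: P̄ = 82.05, Q̄ = 3020.5.
ε = (ΔQ/ΔP)(P̄/Q̄) = (-1841/39.7)(82.05/3020.5).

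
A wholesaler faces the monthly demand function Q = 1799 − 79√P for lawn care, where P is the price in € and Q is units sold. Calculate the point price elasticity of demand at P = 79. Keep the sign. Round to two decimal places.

-0.32

At P = 79, Q = 1096.833.
dQ/dP = −79/(2√P) = -4.444.
ε = (dQ/dP)(P/Q) = (-4.444)(79/1096.833).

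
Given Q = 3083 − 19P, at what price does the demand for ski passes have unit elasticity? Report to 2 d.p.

For linear demand Q = a − bP, ε = −bP/(a − bP). |ε| = 1 when bP = a − bP, i.e. P = a/(2b).
P = 3083/(2·19) = 3083/38 = 81.1316.

81.13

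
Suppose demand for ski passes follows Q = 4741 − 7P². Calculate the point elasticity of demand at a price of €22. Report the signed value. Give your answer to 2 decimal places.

-5.01

At P = 22, Q = 1353.
dQ/dP = −14P = -308.
ε = (dQ/dP)(P/Q) = (-308)(22/1353).
|ε| > 1, so demand is elastic at this price.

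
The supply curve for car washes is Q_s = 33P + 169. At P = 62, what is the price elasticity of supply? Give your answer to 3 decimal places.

At P = 62, Q_s = 2215.
dQ_s/dP = 33.
ε_s = (dQ_s/dP)(P/Q_s) = (33)(62/2215).

0.924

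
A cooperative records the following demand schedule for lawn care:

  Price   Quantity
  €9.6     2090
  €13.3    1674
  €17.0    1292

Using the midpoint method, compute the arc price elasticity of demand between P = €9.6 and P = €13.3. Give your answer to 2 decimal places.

-0.68

At P = 9.6, Q = 2090; at P = 13.3, Q = 1674.
ΔQ = -416, ΔP = 3.7. Midpoints: P̄ = 11.45, Q̄ = 1882.0.
ε = (ΔQ/ΔP)(P̄/Q̄) = (-416/3.7)(11.45/1882.0).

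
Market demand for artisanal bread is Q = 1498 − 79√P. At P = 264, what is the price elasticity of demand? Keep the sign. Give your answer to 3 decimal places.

-2.993

At P = 264, Q = 214.402.
dQ/dP = −79/(2√P) = -2.431.
ε = (dQ/dP)(P/Q) = (-2.431)(264/214.402).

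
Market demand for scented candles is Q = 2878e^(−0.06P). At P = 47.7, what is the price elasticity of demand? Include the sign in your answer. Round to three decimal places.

-2.862

At P = 47.7, Q = 164.490.
dQ/dP = −0.06·2878e^(−0.06P) = −0.06Q = -9.869.
ε = (dQ/dP)(P/Q) = (-9.869)(47.7/164.490).
|ε| > 1, so demand is elastic at this price.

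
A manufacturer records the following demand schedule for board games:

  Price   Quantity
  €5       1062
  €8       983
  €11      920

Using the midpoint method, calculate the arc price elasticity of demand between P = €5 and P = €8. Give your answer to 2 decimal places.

At P = 5, Q = 1062; at P = 8, Q = 983.
ΔQ = -79, ΔP = 3. Midpoints: P̄ = 6.50, Q̄ = 1022.5.
ε = (ΔQ/ΔP)(P̄/Q̄) = (-79/3)(6.50/1022.5).

-0.17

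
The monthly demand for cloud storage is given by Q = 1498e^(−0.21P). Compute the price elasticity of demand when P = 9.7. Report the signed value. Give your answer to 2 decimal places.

-2.04

At P = 9.7, Q = 195.368.
dQ/dP = −0.21·1498e^(−0.21P) = −0.21Q = -41.027.
ε = (dQ/dP)(P/Q) = (-41.027)(9.7/195.368).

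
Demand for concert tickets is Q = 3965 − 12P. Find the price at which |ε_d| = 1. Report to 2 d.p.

165.21

For linear demand Q = a − bP, ε = −bP/(a − bP). |ε| = 1 when bP = a − bP, i.e. P = a/(2b).
P = 3965/(2·12) = 3965/24 = 165.2083.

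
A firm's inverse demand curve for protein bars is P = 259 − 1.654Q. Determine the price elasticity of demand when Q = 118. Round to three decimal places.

-0.327

At Q = 118, P = 259 − 1.654(118) = 63.83.
dP/dQ = −1.654, so dQ/dP = 1/(−1.654) = -0.605.
ε = (dQ/dP)(P/Q) = (-0.605)(63.83/118).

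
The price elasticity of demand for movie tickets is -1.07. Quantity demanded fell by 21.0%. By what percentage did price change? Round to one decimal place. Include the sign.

19.6%

%ΔP ≈ %ΔQ / ε = (-21.0%)/(-1.07) = 19.63%.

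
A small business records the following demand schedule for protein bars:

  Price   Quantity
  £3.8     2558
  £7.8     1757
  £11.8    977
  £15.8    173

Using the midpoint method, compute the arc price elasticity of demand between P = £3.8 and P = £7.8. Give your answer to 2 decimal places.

At P = 3.8, Q = 2558; at P = 7.8, Q = 1757.
ΔQ = -801, ΔP = 4.0. Midpoints: P̄ = 5.80, Q̄ = 2157.5.
ε = (ΔQ/ΔP)(P̄/Q̄) = (-801/4.0)(5.80/2157.5).

-0.54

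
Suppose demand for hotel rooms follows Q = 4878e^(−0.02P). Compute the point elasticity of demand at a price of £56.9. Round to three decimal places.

-1.138

At P = 56.9, Q = 1563.200.
dQ/dP = −0.02·4878e^(−0.02P) = −0.02Q = -31.264.
ε = (dQ/dP)(P/Q) = (-31.264)(56.9/1563.200).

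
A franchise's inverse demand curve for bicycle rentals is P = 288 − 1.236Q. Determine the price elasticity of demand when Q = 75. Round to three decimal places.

At Q = 75, P = 288 − 1.236(75) = 195.30.
dP/dQ = −1.236, so dQ/dP = 1/(−1.236) = -0.809.
ε = (dQ/dP)(P/Q) = (-0.809)(195.30/75).

-2.107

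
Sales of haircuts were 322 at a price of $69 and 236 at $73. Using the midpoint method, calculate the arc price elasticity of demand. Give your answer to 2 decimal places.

-5.47

ΔQ = 236 − 322 = -86; ΔP = 73 − 69 = 4.
Midpoints: P̄ = 71.00, Q̄ = 279.0.
ε = (ΔQ/ΔP)(P̄/Q̄) = (-86/4)(71.00/279.0).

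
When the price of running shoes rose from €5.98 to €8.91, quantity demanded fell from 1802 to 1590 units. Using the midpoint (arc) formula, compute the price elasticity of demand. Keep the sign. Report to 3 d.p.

ΔQ = 1590 − 1802 = -212; ΔP = 8.91 − 5.98 = 2.93.
Midpoints: P̄ = 7.45, Q̄ = 1696.0.
ε = (ΔQ/ΔP)(P̄/Q̄) = (-212/2.93)(7.45/1696.0).

-0.318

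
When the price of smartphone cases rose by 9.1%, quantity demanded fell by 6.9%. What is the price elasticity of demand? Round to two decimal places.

-0.76

ε = %ΔQ / %ΔP = (-6.9)/(9.1) = -0.758.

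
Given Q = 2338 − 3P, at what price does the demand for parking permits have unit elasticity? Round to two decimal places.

For linear demand Q = a − bP, ε = −bP/(a − bP). |ε| = 1 when bP = a − bP, i.e. P = a/(2b).
P = 2338/(2·3) = 2338/6 = 389.6667.

389.67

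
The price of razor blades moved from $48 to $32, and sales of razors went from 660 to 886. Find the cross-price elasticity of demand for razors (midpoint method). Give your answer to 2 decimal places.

ΔQ_x = 886 − 660 = 226; ΔP_y = 32 − 48 = -16.
Midpoints: P̄_y = 40.00, Q̄_x = 773.0.
ε_xy = (ΔQ_x/ΔP_y)(P̄_y/Q̄_x) = (226/-16)(40.00/773.0).

-0.73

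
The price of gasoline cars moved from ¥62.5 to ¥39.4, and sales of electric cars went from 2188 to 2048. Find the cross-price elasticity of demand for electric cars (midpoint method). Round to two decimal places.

0.15

ΔQ_x = 2048 − 2188 = -140; ΔP_y = 39.4 − 62.5 = -23.1.
Midpoints: P̄_y = 50.95, Q̄_x = 2118.0.
ε_xy = (ΔQ_x/ΔP_y)(P̄_y/Q̄_x) = (-140/-23.1)(50.95/2118.0).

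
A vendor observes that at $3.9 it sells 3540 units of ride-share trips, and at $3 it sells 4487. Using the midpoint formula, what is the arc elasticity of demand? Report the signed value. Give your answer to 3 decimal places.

ΔQ = 4487 − 3540 = 947; ΔP = 3 − 3.9 = -0.9.
Midpoints: P̄ = 3.45, Q̄ = 4013.5.
ε = (ΔQ/ΔP)(P̄/Q̄) = (947/-0.9)(3.45/4013.5).

-0.904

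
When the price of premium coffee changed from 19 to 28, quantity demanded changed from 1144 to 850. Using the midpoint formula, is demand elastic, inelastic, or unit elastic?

Arc ε ≈ -0.770.
|ε| = 0.77 < 1.

inelastic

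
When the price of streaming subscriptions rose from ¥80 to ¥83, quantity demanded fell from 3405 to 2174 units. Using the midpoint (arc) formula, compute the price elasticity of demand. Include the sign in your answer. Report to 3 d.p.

-11.989

ΔQ = 2174 − 3405 = -1231; ΔP = 83 − 80 = 3.
Midpoints: P̄ = 81.50, Q̄ = 2789.5.
ε = (ΔQ/ΔP)(P̄/Q̄) = (-1231/3)(81.50/2789.5).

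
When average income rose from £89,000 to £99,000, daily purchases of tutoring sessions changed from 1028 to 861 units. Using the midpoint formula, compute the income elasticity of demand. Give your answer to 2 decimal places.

-1.66

ΔQ = -167, ΔI = 10000. Midpoints: Ī = 94,000, Q̄ = 944.5.
ε_I = (ΔQ/ΔI)(Ī/Q̄) = (-167/10000)(94000/944.5).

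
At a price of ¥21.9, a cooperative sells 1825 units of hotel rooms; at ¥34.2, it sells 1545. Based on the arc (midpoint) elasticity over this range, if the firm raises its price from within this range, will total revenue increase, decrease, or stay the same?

increase

Arc ε = (-280/12.3)(28.05/1685.0) ≈ -0.379.
|ε| = 0.38 < 1, so demand is inelastic. A price rise therefore raises total revenue.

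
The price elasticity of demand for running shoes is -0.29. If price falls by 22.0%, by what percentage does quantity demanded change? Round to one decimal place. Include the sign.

6.4%

%ΔQ ≈ ε × %ΔP = (-0.29)(-22.0%) = 6.38%.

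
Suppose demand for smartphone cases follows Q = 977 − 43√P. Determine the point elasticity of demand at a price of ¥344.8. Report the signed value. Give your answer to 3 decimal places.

At P = 344.8, Q = 178.542.
dQ/dP = −43/(2√P) = -1.158.
ε = (dQ/dP)(P/Q) = (-1.158)(344.8/178.542).

-2.236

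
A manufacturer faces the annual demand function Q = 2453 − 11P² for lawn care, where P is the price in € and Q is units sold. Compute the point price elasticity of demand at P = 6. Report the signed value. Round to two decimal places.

-0.39

At P = 6, Q = 2057.
dQ/dP = −22P = -132.
ε = (dQ/dP)(P/Q) = (-132)(6/2057).
|ε| < 1, so demand is inelastic at this price.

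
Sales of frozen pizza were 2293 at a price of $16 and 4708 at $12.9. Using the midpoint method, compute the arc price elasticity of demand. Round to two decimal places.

ΔQ = 4708 − 2293 = 2415; ΔP = 12.9 − 16 = -3.1.
Midpoints: P̄ = 14.45, Q̄ = 3500.5.
ε = (ΔQ/ΔP)(P̄/Q̄) = (2415/-3.1)(14.45/3500.5).

-3.22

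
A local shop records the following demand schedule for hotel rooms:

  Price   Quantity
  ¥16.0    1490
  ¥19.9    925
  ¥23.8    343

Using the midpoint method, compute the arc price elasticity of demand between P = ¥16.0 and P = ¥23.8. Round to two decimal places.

At P = 16.0, Q = 1490; at P = 23.8, Q = 343.
ΔQ = -1147, ΔP = 7.8. Midpoints: P̄ = 19.90, Q̄ = 916.5.
ε = (ΔQ/ΔP)(P̄/Q̄) = (-1147/7.8)(19.90/916.5).

-3.19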